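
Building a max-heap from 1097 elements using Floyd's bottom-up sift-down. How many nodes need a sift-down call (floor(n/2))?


In a heap of 1097 elements (0-indexed array):
  Last element index: 1096
  Parent of last element: floor((1096 - 1) / 2) = 547
  Internal nodes: indices 0 to 547
  Count = floor(1097/2) = 548


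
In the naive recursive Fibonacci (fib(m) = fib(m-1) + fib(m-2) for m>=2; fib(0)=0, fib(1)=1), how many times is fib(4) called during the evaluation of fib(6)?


Let N(m) = number of times fib(m) is called while evaluating fib(6).
N(6) = 1 (the initial call).
N(5) = 1 (only fib(6) calls it).
For 1 <= m <= 4: fib(m) is called by fib(m+1) and fib(m+2), so
  N(m) = N(m+1) + N(m+2).
fib(0) is called only by fib(2), so N(0) = N(2).
Walk down from m=6:
  N(6)=1, N(5)=1, N(4)=2
N(4) = 2


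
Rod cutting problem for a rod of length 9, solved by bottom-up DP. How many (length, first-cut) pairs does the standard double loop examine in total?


For each subproblem length i = 1..9, the inner loop considers i possible first cuts.
Total = 1 + 2 + ... + 9
= 9*(9+1)/2
= 9*10/2 = 45


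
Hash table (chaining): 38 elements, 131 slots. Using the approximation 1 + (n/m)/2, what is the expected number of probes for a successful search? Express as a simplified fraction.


Computing expected probes:
alpha = 38/131
= 1 + alpha/2
= 1 + 38/(2*131)
= (2*131 + 38) / (2*131)
= 300/262 = 150/131


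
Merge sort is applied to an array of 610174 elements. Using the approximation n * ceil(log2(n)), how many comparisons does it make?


Merge sort divides the array into halves recursively.
Number of levels = ceil(log2(610174)) = 20
At each level, approximately n = 610174 comparisons are needed for merging.
Total comparisons ~ n * ceil(log2(n)) = 610174 * 20 = 12203480


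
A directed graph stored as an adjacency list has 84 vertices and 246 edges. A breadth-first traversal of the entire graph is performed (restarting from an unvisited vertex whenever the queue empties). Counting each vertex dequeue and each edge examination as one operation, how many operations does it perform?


A full BFS traversal dequeues each vertex once and examines each edge once.
Vertex visits: 84
Edge visits: 246
V + E = 84 + 246 = 330


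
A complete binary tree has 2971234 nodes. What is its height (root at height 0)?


In a complete binary tree, level k holds nodes 2^k .. 2^(k+1)-1 (1-indexed).
Height = floor(log2(n)) = floor(log2(2971234)) = 21
Check: 2^21 = 2097152 <= 2971234 < 4194304 = 2^22


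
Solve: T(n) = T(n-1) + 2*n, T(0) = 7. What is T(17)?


Expanding the recurrence:
T(17) = T(16) + 2*17
       = T(15) + 2*16 + 2*17
       ...
       = T(0) + 2*(1 + 2 + ... + 17)
       = 7 + 2 * 17*18/2
       = 7 + 2 * 153
       = 7 + 306 = 313


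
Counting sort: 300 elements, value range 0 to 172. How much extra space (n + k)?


n = 300 (output array)
k = 173 (count array for 173 distinct values)
Extra space = 300 + 173 = 473


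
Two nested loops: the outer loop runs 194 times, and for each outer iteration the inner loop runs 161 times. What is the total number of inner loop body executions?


Outer loop: 194 iterations
Inner loop: 161 iterations per outer iteration
Total = 194 * 161 = 31234


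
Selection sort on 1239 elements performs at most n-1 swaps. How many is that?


Each of the 1238 passes places one element in its final position.
Pass 1: swap minimum into position 0
Pass 2: swap minimum of remaining into position 1
...
Pass 1238: last two elements, one swap
Maximum swaps = 1239 - 1 = 1238


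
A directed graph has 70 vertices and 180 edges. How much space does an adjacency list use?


Adjacency list: one list head per vertex + one entry per edge
Vertex heads: 70
Edge entries: 180
Total = 70 + 180 = 250


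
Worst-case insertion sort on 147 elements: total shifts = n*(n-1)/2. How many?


Sum of shifts = 1 + 2 + 3 + ... + 146
= 147 * 146 / 2
= 21462 / 2
= 10731


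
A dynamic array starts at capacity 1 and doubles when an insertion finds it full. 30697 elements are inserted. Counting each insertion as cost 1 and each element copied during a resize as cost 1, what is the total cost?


n = 30697
Insertion costs: 30697
Resizes copy 1, 2, 4, ... up to the largest power of 2 that is <= n-1 = 30696, i.e. 16384.
Copy costs = 1 + 2 + 4 + 8 + 16 + 32 + 64 + 128 + 256 + 512 + 1024 + 2048 + 4096 + 8192 + 16384 = 32767
Total = 30697 + 32767 = 63464


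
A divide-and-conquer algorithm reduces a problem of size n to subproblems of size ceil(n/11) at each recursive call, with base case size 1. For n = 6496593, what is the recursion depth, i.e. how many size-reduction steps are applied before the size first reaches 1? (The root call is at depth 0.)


Each step divides the size by 11 (rounding up); after k steps the size is ceil(n/11^k), which equals 1 exactly when 11^k >= n.
So the depth is the smallest k with 11^k >= 6496593, i.e. ceil(log_11(6496593)).
11^6 = 1771561 < 6496593 <= 19487171 = 11^7
Recursion depth = 7


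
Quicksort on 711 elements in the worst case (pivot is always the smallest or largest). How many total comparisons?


In the worst case, each partition step picks the worst pivot:
  Partition 1: 710 comparisons (n-1 elements to compare)
  Partition 2: 709 comparisons
  Partition 3: 708 comparisons
  Partition 4: 707 comparisons
  Partition 5: 706 comparisons
  ...
  Last partition: 0 comparisons
Total = (n-1) + (n-2) + ... + 1 + 0 = n*(n-1)/2
= 711*710/2 = 252405


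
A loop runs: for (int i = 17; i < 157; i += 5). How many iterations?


Loop starts at i = 17, increments by 5, stops when i >= 157.
Number of iterations = ceil((157 - 17) / 5)
= ceil(140 / 5)
= 28


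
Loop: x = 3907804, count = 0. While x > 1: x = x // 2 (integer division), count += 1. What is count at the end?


The variable x halves each step:
x = 3907804 -> 1953902 -> 976951 -> 488475 -> 244237 -> 122118 -> 61059 -> 30529 -> 15264 -> 7632 -> 3816 -> 1908 -> 954 -> 477 -> 238 -> 119 -> 59 -> 29 -> 14 -> 7 -> 3 -> 1
Number of halvings = floor(log2(3907804)) = 21


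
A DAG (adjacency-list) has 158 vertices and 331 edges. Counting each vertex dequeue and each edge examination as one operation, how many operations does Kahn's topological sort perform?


V = 158 (vertex processing)
E = 331 (edge processing)
V + E = 158 + 331 = 489


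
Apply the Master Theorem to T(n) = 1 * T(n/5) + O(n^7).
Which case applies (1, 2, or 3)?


The Master Theorem: T(n) = a*T(n/b) + O(n^c)
  a = 1, b = 5, c = 7
log_b(a) = log_5(1) = 0
Compare b^c with a: 5^7 = 78125 > 1, so c > log_b(a).
Since c > log_b(a), Case 3 applies.
T(n) = O(n^7)
Master Theorem case = 3


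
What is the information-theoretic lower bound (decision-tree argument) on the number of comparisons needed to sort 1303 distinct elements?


A binary decision tree of height h has at most 2^h leaves and needs at least n! of them, so h >= ceil(log2(n!)).
1303! is far too large to multiply out, so use Stirling's series:
  ln(n!) ~ n ln n - n + (1/2) ln(2 pi n) + 1/(12n)  (error below 1/(360 n^3), negligible here)
  ln(1303) = 7.1724246
  n ln n = 1303 * 7.1724246 = 9345.6693
  (1/2) ln(2 pi * 1303) = (1/2) ln(8186.9905) = 4.5052
  1/(12*1303) = 0.0001
  ln(1303!) ~ 9345.6693 - 1303 + 4.5052 + 0.0001 = 8047.1746
Convert to base 2: log2(1303!) = 8047.1746 / ln 2 = 8047.1746 / 0.69314718 = 11609.6189
ceil(11609.6189) = 11610


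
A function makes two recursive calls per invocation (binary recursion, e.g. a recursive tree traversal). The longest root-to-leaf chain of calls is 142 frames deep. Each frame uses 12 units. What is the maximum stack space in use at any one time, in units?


Binary recursion: the two calls run one after the other, so only one root-to-leaf chain of frames is on the stack at a time.
Maximum depth (longest chain) = 142 frames
Each frame = 12 units
Max stack space = 142 * 12 = 1704


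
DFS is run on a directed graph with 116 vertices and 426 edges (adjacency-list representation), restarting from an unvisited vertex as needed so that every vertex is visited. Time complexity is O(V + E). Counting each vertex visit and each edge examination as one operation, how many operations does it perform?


A full DFS traversal processes each vertex exactly once (push/pop on stack).
Each directed edge is examined once.
V = 116, E = 426
V + E = 542


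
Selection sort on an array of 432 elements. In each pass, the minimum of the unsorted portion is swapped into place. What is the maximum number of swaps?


Selection sort performs one swap per pass:
  Pass 1: find min in positions 0 to 431, swap with position 0
  Pass 2: find min in positions 1 to 431, swap with position 1
  Pass 3: find min in positions 2 to 431, swap with position 2
  Pass 4: find min in positions 3 to 431, swap with position 3
  Pass 5: find min in positions 4 to 431, swap with position 4
  ... (426 more passes)
Total passes (and swaps) = n - 1 = 432 - 1 = 431


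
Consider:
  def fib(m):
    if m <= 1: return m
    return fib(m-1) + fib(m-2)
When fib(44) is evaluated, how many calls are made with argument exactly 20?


Let N(m) = number of times fib(m) is called while evaluating fib(44).
N(44) = 1 (the initial call).
N(43) = 1 (only fib(44) calls it).
For 1 <= m <= 42: fib(m) is called by fib(m+1) and fib(m+2), so
  N(m) = N(m+1) + N(m+2).
fib(0) is called only by fib(2), so N(0) = N(2).
Walk down from m=44:
  N(44)=1, N(43)=1, N(42)=2, N(41)=3, N(40)=5, N(39)=8, N(38)=13, N(37)=21, N(36)=34, N(35)=55, N(34)=89, N(33)=144, N(32)=233, N(31)=377, N(30)=610, N(29)=987, N(28)=1597, N(27)=2584, N(26)=4181, N(25)=6765, N(24)=10946, N(23)=17711, N(22)=28657, N(21)=46368, N(20)=75025
N(20) = 75025


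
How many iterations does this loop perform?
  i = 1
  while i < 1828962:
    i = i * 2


The loop variable doubles each iteration:
i = 1 -> 2 -> 4 -> 8 -> 16 -> 32 -> 64 -> 128 -> 256 -> 512 -> 1024 -> 2048 -> 4096 -> 8192 -> 16384 -> 32768 -> 65536 -> 131072 -> 262144 -> 524288 -> 1048576 -> 2097152 (stop, 2097152 >= 1828962)
Number of doublings = ceil(log2(1828962)) = 21


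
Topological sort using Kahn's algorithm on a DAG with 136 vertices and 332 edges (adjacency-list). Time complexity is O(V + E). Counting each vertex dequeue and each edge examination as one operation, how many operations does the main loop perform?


Kahn's algorithm:
  1. Compute in-degrees: O(V + E)
  2. Process queue: each vertex dequeued once (O(V))
     each edge examined once (O(E))
Total = V + E = 136 + 332 = 468


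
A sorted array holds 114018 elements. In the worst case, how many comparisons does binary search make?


Halving sequence: 114018 -> 57009 -> 28504 -> 14252 -> 7126 -> 3563 -> 1781 -> 890 -> 445 -> 222 -> 111 -> 55 -> 27 -> 13 -> 6 -> 3 -> 1
Number of halvings = 16
Max comparisons = 16 + 1 = 17


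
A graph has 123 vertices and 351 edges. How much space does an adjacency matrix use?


Adjacency matrix: V x V grid of entries
Space = V^2 = 123^2 = 123 * 123 = 15129


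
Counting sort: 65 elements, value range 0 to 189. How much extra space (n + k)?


n = 65 (output array)
k = 190 (count array for 190 distinct values)
Extra space = 65 + 190 = 255


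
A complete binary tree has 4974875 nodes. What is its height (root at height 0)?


In a complete binary tree, level k holds nodes 2^k .. 2^(k+1)-1 (1-indexed).
Height = floor(log2(n)) = floor(log2(4974875)) = 22
Check: 2^22 = 4194304 <= 4974875 < 8388608 = 2^23


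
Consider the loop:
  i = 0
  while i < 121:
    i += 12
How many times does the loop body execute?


Starting at i = 0, each iteration adds 12.
Iterations until i >= 121:
  Iteration 1: i = 0 -> i = 12
  Iteration 2: i = 12 -> i = 24
  Iteration 3: i = 24 -> i = 36
  Iteration 4: i = 36 -> i = 48
  Iteration 5: i = 48 -> i = 60
  Iteration 6: i = 60 -> i = 72
  Iteration 7: i = 72 -> i = 84
  Iteration 8: i = 84 -> i = 96
  ... continuing ...
Total iterations = ceil(121/12) = 11


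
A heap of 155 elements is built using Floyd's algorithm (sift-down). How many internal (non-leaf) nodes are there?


Leaf nodes occupy roughly half the array.
Sift-down is called for each internal node, starting from the last one.
Internal nodes = floor(n/2) = floor(155/2) = 77


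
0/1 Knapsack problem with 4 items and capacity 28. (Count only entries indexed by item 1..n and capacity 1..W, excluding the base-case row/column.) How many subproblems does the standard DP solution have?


The DP table is indexed by (item, capacity).
Rows: 4 items
Columns: 28 capacity values (1 to W)
Total subproblems = 4 * 28 = 112


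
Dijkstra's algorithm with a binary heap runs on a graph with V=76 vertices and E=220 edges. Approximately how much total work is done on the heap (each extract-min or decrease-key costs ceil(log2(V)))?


Dijkstra with a binary heap: each vertex is extracted once, each edge may relax once.
Each heap operation costs O(log V).
V + E = 76 + 220 = 296
ceil(log2(76)) = 7 (since 2^6 = 64 < 76 <= 128 = 2^7)
Total heap work = (V+E) * ceil(log2(V)) = 296 * 7 = 2072


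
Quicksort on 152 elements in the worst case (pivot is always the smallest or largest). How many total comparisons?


In the worst case, each partition step picks the worst pivot:
  Partition 1: 151 comparisons (n-1 elements to compare)
  Partition 2: 150 comparisons
  Partition 3: 149 comparisons
  Partition 4: 148 comparisons
  Partition 5: 147 comparisons
  ...
  Last partition: 0 comparisons
Total = (n-1) + (n-2) + ... + 1 + 0 = n*(n-1)/2
= 152*151/2 = 11476


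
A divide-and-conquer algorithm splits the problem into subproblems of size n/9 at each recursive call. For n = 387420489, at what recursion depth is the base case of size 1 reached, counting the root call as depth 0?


At each depth, the problem size is divided by 9:
  Depth 0: problem size = 387420489
  Depth 1: problem size = 43046721
  Depth 2: problem size = 4782969
  Depth 3: problem size = 531441
  Depth 4: problem size = 59049
  Depth 5: problem size = 6561
  Depth 6: problem size = 729
  Depth 7: problem size = 81
  Depth 8: problem size = 9
  Depth 9: problem size = 1 (base case)
The base case is reached at depth log_9(387420489) = 9 (the tree has 10 levels counting depth 0, but the depth asked for is 9).
Recursion depth = 9


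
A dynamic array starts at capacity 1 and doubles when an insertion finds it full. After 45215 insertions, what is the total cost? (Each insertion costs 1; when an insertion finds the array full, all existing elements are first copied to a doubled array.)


Insertion cost: 45215 (one per element)
Resizes occur just before inserting elements 2, 3, 5, 9, ...
Elements copied at each resize: 1 + 2 + 4 + 8 + 16 + 32 + 64 + 128 + 256 + 512 + 1024 + 2048 + 4096 + 8192 + 16384 + 32768
Sum of copies = 65535 (geometric series: 2^k - 1)
Total = 45215 + 65535 = 110750


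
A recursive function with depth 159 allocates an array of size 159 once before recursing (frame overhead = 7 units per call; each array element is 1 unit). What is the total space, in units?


Array allocation: 159 units (allocated once)
Stack frames: 159 deep * 7 per frame = 1113 units
Total = 159 + 1113 = 1272


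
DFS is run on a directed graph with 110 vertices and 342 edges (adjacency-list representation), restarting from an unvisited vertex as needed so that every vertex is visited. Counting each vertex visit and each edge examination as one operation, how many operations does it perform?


A full DFS traversal processes each vertex exactly once (push/pop on stack).
Each directed edge is examined once.
V = 110, E = 342
V + E = 452


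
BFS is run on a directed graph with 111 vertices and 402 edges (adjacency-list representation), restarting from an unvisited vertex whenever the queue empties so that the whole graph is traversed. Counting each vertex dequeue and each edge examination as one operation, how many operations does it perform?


A full BFS traversal dequeues each vertex exactly once and examines each directed edge exactly once.
V = 111 (vertex processing cost)
E = 402 (edge examination cost)
Total operations proportional to V + E = 111 + 402 = 513


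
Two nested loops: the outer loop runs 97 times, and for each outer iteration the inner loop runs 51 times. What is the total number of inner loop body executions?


Outer loop: 97 iterations
Inner loop: 51 iterations per outer iteration
Total = 97 * 51 = 4947


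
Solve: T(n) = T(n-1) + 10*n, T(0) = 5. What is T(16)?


Expanding the recurrence:
T(16) = T(15) + 10*16
       = T(14) + 10*15 + 10*16
       ...
       = T(0) + 10*(1 + 2 + ... + 16)
       = 5 + 10 * 16*17/2
       = 5 + 10 * 136
       = 5 + 1360 = 1365


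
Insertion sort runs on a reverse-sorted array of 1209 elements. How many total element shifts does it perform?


Sum of shifts = 1 + 2 + 3 + ... + 1208
= 1209 * 1208 / 2
= 1460472 / 2
= 730236


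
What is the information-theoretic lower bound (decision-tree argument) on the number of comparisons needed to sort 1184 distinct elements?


A binary decision tree of height h has at most 2^h leaves and needs at least n! of them, so h >= ceil(log2(n!)).
1184! is far too large to multiply out, so use Stirling's series:
  ln(n!) ~ n ln n - n + (1/2) ln(2 pi n) + 1/(12n)  (error below 1/(360 n^3), negligible here)
  ln(1184) = 7.0766538
  n ln n = 1184 * 7.0766538 = 8378.7581
  (1/2) ln(2 pi * 1184) = (1/2) ln(7439.2914) = 4.4573
  1/(12*1184) = 0.0001
  ln(1184!) ~ 8378.7581 - 1184 + 4.4573 + 0.0001 = 7199.2155
Convert to base 2: log2(1184!) = 7199.2155 / ln 2 = 7199.2155 / 0.69314718 = 10386.2725
ceil(10386.2725) = 10387


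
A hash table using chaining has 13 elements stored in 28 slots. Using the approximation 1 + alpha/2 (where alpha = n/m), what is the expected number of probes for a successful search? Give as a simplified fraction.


Load factor alpha = n/m = 13/28
Expected probes = 1 + alpha/2 = 1 + 13/(2*28)
= 1 + 13/56
= 56/56 + 13/56
= 69/56


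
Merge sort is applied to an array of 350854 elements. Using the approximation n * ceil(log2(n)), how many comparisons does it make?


Merge sort divides the array into halves recursively.
Number of levels = ceil(log2(350854)) = 19
At each level, approximately n = 350854 comparisons are needed for merging.
Total comparisons ~ n * ceil(log2(n)) = 350854 * 19 = 6666226


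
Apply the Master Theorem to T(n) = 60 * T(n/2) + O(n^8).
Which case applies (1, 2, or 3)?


The Master Theorem: T(n) = a*T(n/b) + O(n^c)
  a = 60, b = 2, c = 8
log_b(a) = log_2(60) ~ 5.907
Compare b^c with a: 2^8 = 256 > 60, so c > log_b(a).
Since c > log_b(a), Case 3 applies.
T(n) = O(n^8)
Master Theorem case = 3


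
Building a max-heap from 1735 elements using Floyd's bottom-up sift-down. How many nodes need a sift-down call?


In a heap of 1735 elements (0-indexed array):
  Last element index: 1734
  Parent of last element: floor((1734 - 1) / 2) = 866
  Internal nodes: indices 0 to 866
  Count = floor(1735/2) = 867


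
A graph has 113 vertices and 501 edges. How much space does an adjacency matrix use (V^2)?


Adjacency matrix: V x V grid of entries
Space = V^2 = 113^2 = 113 * 113 = 12769


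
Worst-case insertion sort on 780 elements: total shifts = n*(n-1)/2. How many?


Sum of shifts = 1 + 2 + 3 + ... + 779
= 780 * 779 / 2
= 607620 / 2
= 303810


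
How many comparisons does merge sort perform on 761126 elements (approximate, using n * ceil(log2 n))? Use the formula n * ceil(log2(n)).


Recursion depth: ceil(log2(761126)) = 20
Each recursion level merges n = 761126 elements
Total = 761126 * 20 = 15222520


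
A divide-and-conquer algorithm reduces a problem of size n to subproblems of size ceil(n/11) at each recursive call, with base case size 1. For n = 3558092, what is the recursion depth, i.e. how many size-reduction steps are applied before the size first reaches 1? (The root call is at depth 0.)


Each step divides the size by 11 (rounding up); after k steps the size is ceil(n/11^k), which equals 1 exactly when 11^k >= n.
So the depth is the smallest k with 11^k >= 3558092, i.e. ceil(log_11(3558092)).
11^6 = 1771561 < 3558092 <= 19487171 = 11^7
Recursion depth = 7


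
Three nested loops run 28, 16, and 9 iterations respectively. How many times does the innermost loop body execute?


Loop 1 (outermost): 28 iterations
Loop 2 (middle): 16 iterations per outer
Loop 3 (innermost): 9 iterations per middle
Total = 28 * 16 * 9 = 4032


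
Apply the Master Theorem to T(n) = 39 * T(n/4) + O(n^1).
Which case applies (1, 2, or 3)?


The Master Theorem: T(n) = a*T(n/b) + O(n^c)
  a = 39, b = 4, c = 1
log_b(a) = log_4(39) ~ 2.643
Compare b^c with a: 4^1 = 4 < 39, so c < log_b(a).
Since c < log_b(a), Case 1 applies.
T(n) = O(n^(log_4 39)) ~ O(n^2.643)
Master Theorem case = 1


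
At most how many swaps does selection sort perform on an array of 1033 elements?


Each of the 1032 passes places one element in its final position.
Pass 1: swap minimum into position 0
Pass 2: swap minimum of remaining into position 1
...
Pass 1032: last two elements, one swap
Maximum swaps = 1033 - 1 = 1032


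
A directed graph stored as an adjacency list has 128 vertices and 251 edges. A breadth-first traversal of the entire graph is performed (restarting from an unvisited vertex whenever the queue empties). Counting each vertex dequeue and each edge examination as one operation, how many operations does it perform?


A full BFS traversal dequeues each vertex once and examines each edge once.
Vertex visits: 128
Edge visits: 251
V + E = 128 + 251 = 379


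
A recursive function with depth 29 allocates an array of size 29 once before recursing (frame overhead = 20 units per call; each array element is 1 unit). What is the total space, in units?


Array allocation: 29 units (allocated once)
Stack frames: 29 deep * 20 per frame = 580 units
Total = 29 + 580 = 609


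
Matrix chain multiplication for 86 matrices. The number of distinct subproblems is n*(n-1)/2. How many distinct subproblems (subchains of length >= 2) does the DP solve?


Subproblems are indexed by (i, j) where i < j.
Number of such pairs = n*(n-1)/2
= 86 * 85 / 2
= 3655


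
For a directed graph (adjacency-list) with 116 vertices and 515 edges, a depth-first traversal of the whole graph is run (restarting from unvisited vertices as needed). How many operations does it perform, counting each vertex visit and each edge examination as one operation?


A full DFS traversal visits each vertex once and examines each edge once.
V = 116
E = 515
Sum = 116 + 515 = 631


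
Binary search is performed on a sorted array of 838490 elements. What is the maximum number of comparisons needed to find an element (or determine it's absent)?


Binary search halves the search space each comparison:
  Step 1: search space = 838490 -> 419245
  Step 2: search space = 419245 -> 209622
  Step 3: search space = 209622 -> 104811
  Step 4: search space = 104811 -> 52405
  Step 5: search space = 52405 -> 26202
  Step 6: search space = 26202 -> 13101
  Step 7: search space = 13101 -> 6550
  Step 8: search space = 6550 -> 3275
  Step 9: search space = 3275 -> 1637
  Step 10: search space = 1637 -> 818
  Step 11: search space = 818 -> 409
  Step 12: search space = 409 -> 204
  Step 13: search space = 204 -> 102
  Step 14: search space = 102 -> 51
  Step 15: search space = 51 -> 25
  Step 16: search space = 25 -> 12
  Step 17: search space = 12 -> 6
  Step 18: search space = 6 -> 3
  Step 19: search space = 3 -> 1
  Step 20: search space = 1 (final check)
Maximum comparisons = floor(log2(838490)) + 1 = 19 + 1 = 20


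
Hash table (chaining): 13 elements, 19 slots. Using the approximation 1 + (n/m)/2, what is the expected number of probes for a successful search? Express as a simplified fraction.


Computing expected probes:
alpha = 13/19
= 1 + alpha/2
= 1 + 13/(2*19)
= (2*19 + 13) / (2*19)
= 51/38


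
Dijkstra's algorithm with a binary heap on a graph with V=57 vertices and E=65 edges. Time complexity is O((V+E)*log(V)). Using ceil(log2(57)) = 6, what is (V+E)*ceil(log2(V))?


Dijkstra with a binary heap: each vertex is extracted once, each edge may relax once.
Each heap operation costs O(log V).
V + E = 57 + 65 = 122
ceil(log2(57)) = 6 (since 2^5 = 32 < 57 <= 64 = 2^6)
Total heap work = (V+E) * ceil(log2(V)) = 122 * 6 = 732


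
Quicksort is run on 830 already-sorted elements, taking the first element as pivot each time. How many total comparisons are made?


Sum of comparisons per partition:
829 + 828 + ... + 1 + 0
= 830 * (830 - 1) / 2
= 830 * 829 / 2
= 344035


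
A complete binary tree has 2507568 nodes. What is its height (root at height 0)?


In a complete binary tree, level k holds nodes 2^k .. 2^(k+1)-1 (1-indexed).
Height = floor(log2(n)) = floor(log2(2507568)) = 21
Check: 2^21 = 2097152 <= 2507568 < 4194304 = 2^22


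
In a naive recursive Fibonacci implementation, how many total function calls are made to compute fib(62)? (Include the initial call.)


Let C(m) = total calls to evaluate fib(m). Then C(0)=C(1)=1, and
C(m) = 1 + C(m-1) + C(m-2) for m >= 2.
Build the table (each entry = 1 + previous two):
  C(0) = 1
  C(1) = 1
  C(2) = 1 + 1 + 1 = 3
  C(3) = 1 + 3 + 1 = 5
  C(4) = 1 + 5 + 3 = 9
  C(5) = 1 + 9 + 5 = 15
  C(6) = 1 + 15 + 9 = 25
  C(7) = 1 + 25 + 15 = 41
  C(8) = 1 + 41 + 25 = 67
  C(9) = 1 + 67 + 41 = 109
  C(10) = 1 + 109 + 67 = 177
  C(11) = 1 + 177 + 109 = 287
  C(12) = 1 + 287 + 177 = 465
  C(13) = 1 + 465 + 287 = 753
  C(14) = 1 + 753 + 465 = 1219
  C(15) = 1 + 1219 + 753 = 1973
  C(16) = 1 + 1973 + 1219 = 3193
  C(17) = 1 + 3193 + 1973 = 5167
  C(18) = 1 + 5167 + 3193 = 8361
  C(19) = 1 + 8361 + 5167 = 13529
  C(20) = 1 + 13529 + 8361 = 21891
  C(21) = 1 + 21891 + 13529 = 35421
  C(22) = 1 + 35421 + 21891 = 57313
  C(23) = 1 + 57313 + 35421 = 92735
  C(24) = 1 + 92735 + 57313 = 150049
  C(25) = 1 + 150049 + 92735 = 242785
  C(26) = 1 + 242785 + 150049 = 392835
  C(27) = 1 + 392835 + 242785 = 635621
  C(28) = 1 + 635621 + 392835 = 1028457
  C(29) = 1 + 1028457 + 635621 = 1664079
  C(30) = 1 + 1664079 + 1028457 = 2692537
  C(31) = 1 + 2692537 + 1664079 = 4356617
  C(32) = 1 + 4356617 + 2692537 = 7049155
  C(33) = 1 + 7049155 + 4356617 = 11405773
  C(34) = 1 + 11405773 + 7049155 = 18454929
  C(35) = 1 + 18454929 + 11405773 = 29860703
  C(36) = 1 + 29860703 + 18454929 = 48315633
  C(37) = 1 + 48315633 + 29860703 = 78176337
  C(38) = 1 + 78176337 + 48315633 = 126491971
  C(39) = 1 + 126491971 + 78176337 = 204668309
  C(40) = 1 + 204668309 + 126491971 = 331160281
  C(41) = 1 + 331160281 + 204668309 = 535828591
  C(42) = 1 + 535828591 + 331160281 = 866988873
  C(43) = 1 + 866988873 + 535828591 = 1402817465
  C(44) = 1 + 1402817465 + 866988873 = 2269806339
  C(45) = 1 + 2269806339 + 1402817465 = 3672623805
  C(46) = 1 + 3672623805 + 2269806339 = 5942430145
  C(47) = 1 + 5942430145 + 3672623805 = 9615053951
  C(48) = 1 + 9615053951 + 5942430145 = 15557484097
  C(49) = 1 + 15557484097 + 9615053951 = 25172538049
  C(50) = 1 + 25172538049 + 15557484097 = 40730022147
  C(51) = 1 + 40730022147 + 25172538049 = 65902560197
  C(52) = 1 + 65902560197 + 40730022147 = 106632582345
  C(53) = 1 + 106632582345 + 65902560197 = 172535142543
  C(54) = 1 + 172535142543 + 106632582345 = 279167724889
  C(55) = 1 + 279167724889 + 172535142543 = 451702867433
  C(56) = 1 + 451702867433 + 279167724889 = 730870592323
  C(57) = 1 + 730870592323 + 451702867433 = 1182573459757
  C(58) = 1 + 1182573459757 + 730870592323 = 1913444052081
  C(59) = 1 + 1913444052081 + 1182573459757 = 3096017511839
  C(60) = 1 + 3096017511839 + 1913444052081 = 5009461563921
  C(61) = 1 + 5009461563921 + 3096017511839 = 8105479075761
  C(62) = 1 + 8105479075761 + 5009461563921 = 13114940639683
Total calls for fib(62) = 13114940639683


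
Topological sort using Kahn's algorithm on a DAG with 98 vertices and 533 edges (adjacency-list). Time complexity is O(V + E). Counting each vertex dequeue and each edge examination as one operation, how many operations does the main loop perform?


Kahn's algorithm:
  1. Compute in-degrees: O(V + E)
  2. Process queue: each vertex dequeued once (O(V))
     each edge examined once (O(E))
Total = V + E = 98 + 533 = 631


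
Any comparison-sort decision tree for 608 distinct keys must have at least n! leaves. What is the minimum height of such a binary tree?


A binary decision tree of height h has at most 2^h leaves and needs at least n! of them, so h >= ceil(log2(n!)).
608! is far too large to multiply out, so use Stirling's series:
  ln(n!) ~ n ln n - n + (1/2) ln(2 pi n) + 1/(12n)  (error below 1/(360 n^3), negligible here)
  ln(608) = 6.4101749
  n ln n = 608 * 6.4101749 = 3897.3863
  (1/2) ln(2 pi * 608) = (1/2) ln(3820.1767) = 4.1240
  1/(12*608) = 0.0001
  ln(608!) ~ 3897.3863 - 608 + 4.1240 + 0.0001 = 3293.5104
Convert to base 2: log2(608!) = 3293.5104 / ln 2 = 3293.5104 / 0.69314718 = 4751.5311
ceil(4751.5311) = 4752


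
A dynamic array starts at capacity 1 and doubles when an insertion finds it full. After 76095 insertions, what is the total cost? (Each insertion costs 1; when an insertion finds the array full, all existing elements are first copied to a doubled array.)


Insertion cost: 76095 (one per element)
Resizes occur just before inserting elements 2, 3, 5, 9, ...
Elements copied at each resize: 1 + 2 + 4 + 8 + 16 + 32 + 64 + 128 + 256 + 512 + 1024 + 2048 + 4096 + 8192 + 16384 + 32768 + 65536
Sum of copies = 131071 (geometric series: 2^k - 1)
Total = 76095 + 131071 = 207166


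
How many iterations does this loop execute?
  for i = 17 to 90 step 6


The loop variable i takes values starting at 17 and increments by 6 each iteration.
Sequence: i = 17, 23, 29, 35, 41, 47, 53, 59, 65, ...
The upper bound 90 is inclusive, so the count is floor((last - first) / step) + 1:
floor((90 - 17) / 6) + 1 = floor(73/6) + 1 = 12 + 1 = 13


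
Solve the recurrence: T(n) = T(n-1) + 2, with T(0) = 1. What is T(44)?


Unrolling the recurrence:
T(44) = T(43) + 2
       = T(42) + 2 + 2
       = T(41) + 2*3
       ...
       = T(0) + 2*44
       = 1 + 88 = 89


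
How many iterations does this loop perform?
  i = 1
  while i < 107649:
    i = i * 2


The loop variable doubles each iteration:
i = 1 -> 2 -> 4 -> 8 -> 16 -> 32 -> 64 -> 128 -> 256 -> 512 -> 1024 -> 2048 -> 4096 -> 8192 -> 16384 -> 32768 -> 65536 -> 131072 (stop, 131072 >= 107649)
Number of doublings = ceil(log2(107649)) = 17


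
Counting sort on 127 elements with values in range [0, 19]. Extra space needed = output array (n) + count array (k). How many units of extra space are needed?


Output array size: 127 (to store sorted result)
Count array size: 20 (one slot per possible value, range 0 to 19)
Total extra space = 127 + 20 = 147


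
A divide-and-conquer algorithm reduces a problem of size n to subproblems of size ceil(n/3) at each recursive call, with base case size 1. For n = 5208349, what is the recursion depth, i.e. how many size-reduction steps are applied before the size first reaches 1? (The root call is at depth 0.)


Each step divides the size by 3 (rounding up); after k steps the size is ceil(n/3^k), which equals 1 exactly when 3^k >= n.
So the depth is the smallest k with 3^k >= 5208349, i.e. ceil(log_3(5208349)).
3^14 = 4782969 < 5208349 <= 14348907 = 3^15
Recursion depth = 15


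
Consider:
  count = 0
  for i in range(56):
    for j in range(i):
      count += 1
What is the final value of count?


For each i, the inner loop runs i times:
  i=0: inner runs 0 times
  i=1: inner runs 1 time
  i=2: inner runs 2 times
  i=3: inner runs 3 times
  i=4: inner runs 4 times
  i=5: inner runs 5 times
  i=6: inner runs 6 times
  i=7: inner runs 7 times
  ...
Total = 0 + 1 + 2 + ... + 55 = 56*(56-1)/2 = 1540


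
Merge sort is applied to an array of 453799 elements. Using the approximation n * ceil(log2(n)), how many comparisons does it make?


Merge sort divides the array into halves recursively.
Number of levels = ceil(log2(453799)) = 19
At each level, approximately n = 453799 comparisons are needed for merging.
Total comparisons ~ n * ceil(log2(n)) = 453799 * 19 = 8622181


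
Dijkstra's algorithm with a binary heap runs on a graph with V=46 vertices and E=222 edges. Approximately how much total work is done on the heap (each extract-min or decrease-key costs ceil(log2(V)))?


Dijkstra with a binary heap: each vertex is extracted once, each edge may relax once.
Each heap operation costs O(log V).
V + E = 46 + 222 = 268
ceil(log2(46)) = 6 (since 2^5 = 32 < 46 <= 64 = 2^6)
Total heap work = (V+E) * ceil(log2(V)) = 268 * 6 = 1608


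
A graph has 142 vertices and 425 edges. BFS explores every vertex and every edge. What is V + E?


A full BFS traversal dequeues each vertex once and examines each edge once.
Vertex visits: 142
Edge visits: 425
V + E = 142 + 425 = 567


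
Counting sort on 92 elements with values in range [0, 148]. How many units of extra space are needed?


Output array size: 92 (to store sorted result)
Count array size: 149 (one slot per possible value, range 0 to 148)
Total extra space = 92 + 149 = 241


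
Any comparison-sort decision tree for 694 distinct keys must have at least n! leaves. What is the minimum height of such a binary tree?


A binary decision tree of height h has at most 2^h leaves and needs at least n! of them, so h >= ceil(log2(n!)).
694! is far too large to multiply out, so use Stirling's series:
  ln(n!) ~ n ln n - n + (1/2) ln(2 pi n) + 1/(12n)  (error below 1/(360 n^3), negligible here)
  ln(694) = 6.5424720
  n ln n = 694 * 6.5424720 = 4540.4756
  (1/2) ln(2 pi * 694) = (1/2) ln(4360.5306) = 4.1902
  1/(12*694) = 0.0001
  ln(694!) ~ 4540.4756 - 694 + 4.1902 + 0.0001 = 3850.6659
Convert to base 2: log2(694!) = 3850.6659 / ln 2 = 3850.6659 / 0.69314718 = 5555.3366
ceil(5555.3366) = 5556


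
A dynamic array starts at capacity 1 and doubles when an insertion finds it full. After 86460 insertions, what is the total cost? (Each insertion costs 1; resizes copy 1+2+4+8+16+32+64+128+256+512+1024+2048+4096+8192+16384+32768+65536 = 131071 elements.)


Insertion cost: 86460 (one per element)
Resizes occur just before inserting elements 2, 3, 5, 9, ...
Elements copied at each resize: 1 + 2 + 4 + 8 + 16 + 32 + 64 + 128 + 256 + 512 + 1024 + 2048 + 4096 + 8192 + 16384 + 32768 + 65536
Sum of copies = 131071 (geometric series: 2^k - 1)
Total = 86460 + 131071 = 217531


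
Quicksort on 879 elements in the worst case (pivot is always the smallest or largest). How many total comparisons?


In the worst case, each partition step picks the worst pivot:
  Partition 1: 878 comparisons (n-1 elements to compare)
  Partition 2: 877 comparisons
  Partition 3: 876 comparisons
  Partition 4: 875 comparisons
  Partition 5: 874 comparisons
  ...
  Last partition: 0 comparisons
Total = (n-1) + (n-2) + ... + 1 + 0 = n*(n-1)/2
= 879*878/2 = 385881


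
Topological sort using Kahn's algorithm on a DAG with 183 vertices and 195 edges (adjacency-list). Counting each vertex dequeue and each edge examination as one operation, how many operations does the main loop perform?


Kahn's algorithm:
  1. Compute in-degrees: O(V + E)
  2. Process queue: each vertex dequeued once (O(V))
     each edge examined once (O(E))
Total = V + E = 183 + 195 = 378


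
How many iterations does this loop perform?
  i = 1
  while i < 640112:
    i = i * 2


The loop variable doubles each iteration:
i = 1 -> 2 -> 4 -> 8 -> 16 -> 32 -> 64 -> 128 -> 256 -> 512 -> 1024 -> 2048 -> 4096 -> 8192 -> 16384 -> 32768 -> 65536 -> 131072 -> 262144 -> 524288 -> 1048576 (stop, 1048576 >= 640112)
Number of doublings = ceil(log2(640112)) = 20


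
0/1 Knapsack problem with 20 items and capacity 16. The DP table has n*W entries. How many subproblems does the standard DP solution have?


The DP table is indexed by (item, capacity).
Rows: 20 items
Columns: 16 capacity values (1 to W)
Total subproblems = 20 * 16 = 320


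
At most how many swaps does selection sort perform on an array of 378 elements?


Each of the 377 passes places one element in its final position.
Pass 1: swap minimum into position 0
Pass 2: swap minimum of remaining into position 1
...
Pass 377: last two elements, one swap
Maximum swaps = 378 - 1 = 377


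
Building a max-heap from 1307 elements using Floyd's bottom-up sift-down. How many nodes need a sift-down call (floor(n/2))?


In a heap of 1307 elements (0-indexed array):
  Last element index: 1306
  Parent of last element: floor((1306 - 1) / 2) = 652
  Internal nodes: indices 0 to 652
  Count = floor(1307/2) = 653


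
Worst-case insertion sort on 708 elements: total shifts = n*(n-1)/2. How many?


Sum of shifts = 1 + 2 + 3 + ... + 707
= 708 * 707 / 2
= 500556 / 2
= 250278


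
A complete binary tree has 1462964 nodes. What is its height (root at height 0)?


In a complete binary tree, level k holds nodes 2^k .. 2^(k+1)-1 (1-indexed).
Height = floor(log2(n)) = floor(log2(1462964)) = 20
Check: 2^20 = 1048576 <= 1462964 < 2097152 = 2^21


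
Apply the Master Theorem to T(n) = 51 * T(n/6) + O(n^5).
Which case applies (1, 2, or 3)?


The Master Theorem: T(n) = a*T(n/b) + O(n^c)
  a = 51, b = 6, c = 5
log_b(a) = log_6(51) ~ 2.194
Compare b^c with a: 6^5 = 7776 > 51, so c > log_b(a).
Since c > log_b(a), Case 3 applies.
T(n) = O(n^5)
Master Theorem case = 3


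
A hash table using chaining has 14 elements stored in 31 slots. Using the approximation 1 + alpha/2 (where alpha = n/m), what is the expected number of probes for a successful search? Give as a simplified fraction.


Load factor alpha = n/m = 14/31
Expected probes = 1 + alpha/2 = 1 + 14/(2*31)
= 1 + 14/62
= 62/62 + 14/62
= 76/62
Simplify: 38/31


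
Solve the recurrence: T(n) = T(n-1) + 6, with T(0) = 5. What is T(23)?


Unrolling the recurrence:
T(23) = T(22) + 6
       = T(21) + 6 + 6
       = T(20) + 6*3
       ...
       = T(0) + 6*23
       = 5 + 138 = 143


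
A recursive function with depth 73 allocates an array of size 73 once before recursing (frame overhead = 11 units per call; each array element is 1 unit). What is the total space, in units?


Array allocation: 73 units (allocated once)
Stack frames: 73 deep * 11 per frame = 803 units
Total = 73 + 803 = 876


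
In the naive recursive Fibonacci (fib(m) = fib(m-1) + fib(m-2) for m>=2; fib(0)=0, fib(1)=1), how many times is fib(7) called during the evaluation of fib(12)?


Let N(m) = number of times fib(m) is called while evaluating fib(12).
N(12) = 1 (the initial call).
N(11) = 1 (only fib(12) calls it).
For 1 <= m <= 10: fib(m) is called by fib(m+1) and fib(m+2), so
  N(m) = N(m+1) + N(m+2).
fib(0) is called only by fib(2), so N(0) = N(2).
Walk down from m=12:
  N(12)=1, N(11)=1, N(10)=2, N(9)=3, N(8)=5, N(7)=8
N(7) = 8


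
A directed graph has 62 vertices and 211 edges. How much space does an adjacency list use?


Adjacency list: one list head per vertex + one entry per edge
Vertex heads: 62
Edge entries: 211
Total = 62 + 211 = 273


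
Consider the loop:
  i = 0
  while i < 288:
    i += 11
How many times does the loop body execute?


Starting at i = 0, each iteration adds 11.
Iterations until i >= 288:
  Iteration 1: i = 0 -> i = 11
  Iteration 2: i = 11 -> i = 22
  Iteration 3: i = 22 -> i = 33
  Iteration 4: i = 33 -> i = 44
  Iteration 5: i = 44 -> i = 55
  Iteration 6: i = 55 -> i = 66
  Iteration 7: i = 66 -> i = 77
  Iteration 8: i = 77 -> i = 88
  ... continuing ...
Total iterations = ceil(288/11) = 27


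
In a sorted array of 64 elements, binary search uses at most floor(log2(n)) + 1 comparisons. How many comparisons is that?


Halving sequence: 64 -> 32 -> 16 -> 8 -> 4 -> 2 -> 1
Number of halvings = 6
Max comparisons = 6 + 1 = 7


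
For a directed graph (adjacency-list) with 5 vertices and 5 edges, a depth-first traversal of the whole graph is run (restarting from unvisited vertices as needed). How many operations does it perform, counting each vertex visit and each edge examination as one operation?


A full DFS traversal visits each vertex once and examines each edge once.
V = 5
E = 5
Sum = 5 + 5 = 10
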